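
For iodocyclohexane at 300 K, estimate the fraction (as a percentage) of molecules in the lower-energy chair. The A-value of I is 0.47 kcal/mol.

68.8%

One chair has the iodo group axial (E = 0.47 kcal/mol) and the other has it equatorial (E = 0).
ΔG = 0.47 kcal/mol between the two chairs.
K = exp(ΔG/RT) with R = 1.987×10⁻³ kcal mol⁻¹ K⁻¹ and T = 300 K gives K ≈ 2.2.
Fraction in the lower-energy chair = K/(K+1) = 68.8%.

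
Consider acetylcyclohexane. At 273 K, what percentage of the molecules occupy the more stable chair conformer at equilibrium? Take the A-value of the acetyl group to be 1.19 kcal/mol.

One chair has the acetyl group axial (E = 1.19 kcal/mol) and the other has it equatorial (E = 0).
ΔG = 1.19 kcal/mol between the two chairs.
K = exp(ΔG/RT) with R = 1.987×10⁻³ kcal mol⁻¹ K⁻¹ and T = 273 K gives K ≈ 8.97.
Fraction in the lower-energy chair = K/(K+1) = 90.0%.

90.0%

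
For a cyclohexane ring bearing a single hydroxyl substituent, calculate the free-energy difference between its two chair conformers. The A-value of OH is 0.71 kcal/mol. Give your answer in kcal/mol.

A monosubstituted cyclohexane has one chair with the hydroxyl group axial (E = A = 0.71 kcal/mol) and one with it equatorial (E = 0).
ΔE = 0.71 − 0 = 0.71 kcal/mol.

0.71 kcal/mol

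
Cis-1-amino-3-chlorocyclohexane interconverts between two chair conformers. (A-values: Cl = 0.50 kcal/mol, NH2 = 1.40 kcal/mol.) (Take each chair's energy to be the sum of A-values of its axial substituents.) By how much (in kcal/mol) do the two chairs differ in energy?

C1 and C3 have the same parity, so for the cis isomer the two substituents are e,e in one chair and a,a in the other.
Chair I (chloro axial, amino axial): E = 1.90 kcal/mol.
Chair II (chloro equatorial, amino equatorial): E = 0.00 kcal/mol.
ΔE = 1.90 − 0.00 = 1.90 kcal/mol; chair II is more stable.

1.90 kcal/mol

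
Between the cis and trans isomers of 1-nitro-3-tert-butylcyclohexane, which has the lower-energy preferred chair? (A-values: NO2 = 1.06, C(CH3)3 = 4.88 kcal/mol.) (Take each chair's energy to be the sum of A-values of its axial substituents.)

cis

At 1,3 positions (parity same): cis → (e,e or a,a); trans → (a,e or e,a).
Best chair for cis: E = 0.00 kcal/mol; best chair for trans: E = 1.06 kcal/mol.
The cis isomer is lower by 1.06 kcal/mol.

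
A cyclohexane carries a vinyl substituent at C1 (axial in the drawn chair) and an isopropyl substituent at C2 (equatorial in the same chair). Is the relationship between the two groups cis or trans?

cis

C1 and C2 have opposite parity, so their axial bonds point in opposite directions.
With opposite-parity carbons, two substituents on the same face are one axial and one equatorial; opposite faces give both axial or both equatorial.
Here the groups are axial/equatorial → same face → cis.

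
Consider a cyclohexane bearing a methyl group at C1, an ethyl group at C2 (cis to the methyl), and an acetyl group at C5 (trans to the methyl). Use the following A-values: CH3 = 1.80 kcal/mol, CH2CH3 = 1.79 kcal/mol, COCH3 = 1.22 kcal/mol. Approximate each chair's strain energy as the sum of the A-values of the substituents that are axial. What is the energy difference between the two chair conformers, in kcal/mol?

1.21 kcal/mol

Chair I (methyl axial, ethyl equatorial, acetyl equatorial): E = 1.80 kcal/mol.
Chair II (methyl equatorial, ethyl axial, acetyl axial): E = 3.01 kcal/mol.
ΔE = 3.01 − 1.80 = 1.21 kcal/mol; chair I is more stable.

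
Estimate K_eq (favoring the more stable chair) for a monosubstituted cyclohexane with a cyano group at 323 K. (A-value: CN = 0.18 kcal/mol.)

One chair has the cyano group axial (E = 0.18 kcal/mol) and the other has it equatorial (E = 0).
ΔG = 0.18 kcal/mol between the two chairs.
K = exp(ΔG/RT) with R = 1.987×10⁻³ kcal mol⁻¹ K⁻¹ and T = 323 K gives K ≈ 1.32.

K ≈ 1.32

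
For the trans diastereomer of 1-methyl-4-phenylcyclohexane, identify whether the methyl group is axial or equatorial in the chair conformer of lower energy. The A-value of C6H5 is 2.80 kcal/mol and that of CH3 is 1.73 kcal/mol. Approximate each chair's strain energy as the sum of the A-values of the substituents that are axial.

C1 and C4 have opposite parity, so for the trans isomer the two substituents are e,e in one chair and a,a in the other.
Chair I (phenyl axial, methyl axial): E = 4.53 kcal/mol.
Chair II (phenyl equatorial, methyl equatorial): E = 0.00 kcal/mol.
Chair II is the more stable (lower-energy) conformer, and in that chair the methyl group is equatorial.

equatorial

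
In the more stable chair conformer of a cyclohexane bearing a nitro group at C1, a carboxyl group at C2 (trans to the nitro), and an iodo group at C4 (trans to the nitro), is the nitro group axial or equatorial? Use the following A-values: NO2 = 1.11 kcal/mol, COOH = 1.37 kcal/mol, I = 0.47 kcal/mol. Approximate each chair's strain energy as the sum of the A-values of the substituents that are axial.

Chair I (nitro axial, carboxyl axial, iodo axial): E = 2.95 kcal/mol.
Chair II (nitro equatorial, carboxyl equatorial, iodo equatorial): E = 0.00 kcal/mol.
Chair II is the more stable (lower-energy) conformer, and in that chair the nitro group is equatorial.

equatorial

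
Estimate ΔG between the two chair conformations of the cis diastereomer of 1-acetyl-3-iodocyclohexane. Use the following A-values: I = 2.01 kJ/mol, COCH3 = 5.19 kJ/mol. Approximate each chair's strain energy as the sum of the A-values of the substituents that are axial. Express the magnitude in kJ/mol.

C1 and C3 have the same parity, so for the cis isomer the two substituents are e,e in one chair and a,a in the other.
Chair I (iodo axial, acetyl axial): E = 7.20 kJ/mol.
Chair II (iodo equatorial, acetyl equatorial): E = 0.00 kJ/mol.
ΔE = 7.20 − 0.00 = 7.20 kJ/mol; chair II is more stable.

7.20 kJ/mol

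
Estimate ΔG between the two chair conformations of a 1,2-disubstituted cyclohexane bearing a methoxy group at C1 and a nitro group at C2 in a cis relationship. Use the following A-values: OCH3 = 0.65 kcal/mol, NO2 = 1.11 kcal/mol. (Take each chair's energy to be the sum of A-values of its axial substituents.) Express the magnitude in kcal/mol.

0.46 kcal/mol

C1 and C2 have opposite parity, so for the cis isomer the two substituents are one axial and one equatorial in each chair.
Chair I (methoxy axial, nitro equatorial): E = 0.65 kcal/mol.
Chair II (methoxy equatorial, nitro axial): E = 1.11 kcal/mol.
ΔE = 1.11 − 0.65 = 0.46 kcal/mol; chair I is more stable.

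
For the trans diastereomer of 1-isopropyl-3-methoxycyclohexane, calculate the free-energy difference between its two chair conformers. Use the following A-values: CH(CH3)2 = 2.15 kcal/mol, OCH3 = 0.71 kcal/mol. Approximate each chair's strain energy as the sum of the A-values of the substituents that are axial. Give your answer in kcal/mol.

C1 and C3 have the same parity, so for the trans isomer the two substituents are one axial and one equatorial in each chair.
Chair I (isopropyl axial, methoxy equatorial): E = 2.15 kcal/mol.
Chair II (isopropyl equatorial, methoxy axial): E = 0.71 kcal/mol.
ΔE = 2.15 − 0.71 = 1.44 kcal/mol; chair II is more stable.

1.44 kcal/mol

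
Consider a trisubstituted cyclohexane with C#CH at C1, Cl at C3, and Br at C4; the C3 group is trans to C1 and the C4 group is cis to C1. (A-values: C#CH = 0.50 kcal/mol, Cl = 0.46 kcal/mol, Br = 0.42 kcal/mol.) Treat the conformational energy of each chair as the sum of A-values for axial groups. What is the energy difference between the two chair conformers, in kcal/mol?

0.38 kcal/mol

Chair I (ethynyl axial, chloro equatorial, bromo equatorial): E = 0.50 kcal/mol.
Chair II (ethynyl equatorial, chloro axial, bromo axial): E = 0.88 kcal/mol.
ΔE = 0.88 − 0.50 = 0.38 kcal/mol; chair I is more stable.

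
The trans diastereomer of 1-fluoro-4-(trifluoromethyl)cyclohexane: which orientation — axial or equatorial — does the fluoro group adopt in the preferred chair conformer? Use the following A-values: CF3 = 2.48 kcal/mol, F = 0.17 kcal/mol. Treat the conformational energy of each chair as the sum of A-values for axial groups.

equatorial

C1 and C4 have opposite parity, so for the trans isomer the two substituents are e,e in one chair and a,a in the other.
Chair I (trifluoromethyl axial, fluoro axial): E = 2.65 kcal/mol.
Chair II (trifluoromethyl equatorial, fluoro equatorial): E = 0.00 kcal/mol.
Chair II is the more stable (lower-energy) conformer, and in that chair the fluoro group is equatorial.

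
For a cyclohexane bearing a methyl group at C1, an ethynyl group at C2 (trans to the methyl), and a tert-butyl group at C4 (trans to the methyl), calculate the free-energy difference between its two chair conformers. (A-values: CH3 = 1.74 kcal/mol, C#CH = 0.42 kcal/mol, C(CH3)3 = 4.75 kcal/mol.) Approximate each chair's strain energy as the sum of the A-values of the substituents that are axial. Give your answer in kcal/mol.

Chair I (methyl axial, ethynyl axial, tert-butyl axial): E = 6.91 kcal/mol.
Chair II (methyl equatorial, ethynyl equatorial, tert-butyl equatorial): E = 0.00 kcal/mol.
ΔE = 6.91 − 0.00 = 6.91 kcal/mol; chair II is more stable.

6.91 kcal/mol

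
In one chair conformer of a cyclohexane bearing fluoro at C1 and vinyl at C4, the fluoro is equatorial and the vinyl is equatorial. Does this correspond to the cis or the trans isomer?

C1 and C4 have opposite parity, so their axial bonds point in opposite directions.
With opposite-parity carbons, two substituents on the same face are one axial and one equatorial; opposite faces give both axial or both equatorial.
Here the groups are equatorial/equatorial → opposite face → trans.

trans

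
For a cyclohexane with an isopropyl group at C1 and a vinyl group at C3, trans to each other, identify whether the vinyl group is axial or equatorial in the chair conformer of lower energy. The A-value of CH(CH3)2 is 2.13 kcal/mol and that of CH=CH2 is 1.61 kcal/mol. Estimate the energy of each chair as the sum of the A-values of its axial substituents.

axial

C1 and C3 have the same parity, so for the trans isomer the two substituents are one axial and one equatorial in each chair.
Chair I (isopropyl axial, vinyl equatorial): E = 2.13 kcal/mol.
Chair II (isopropyl equatorial, vinyl axial): E = 1.61 kcal/mol.
Chair II is the more stable (lower-energy) conformer, and in that chair the vinyl group is axial.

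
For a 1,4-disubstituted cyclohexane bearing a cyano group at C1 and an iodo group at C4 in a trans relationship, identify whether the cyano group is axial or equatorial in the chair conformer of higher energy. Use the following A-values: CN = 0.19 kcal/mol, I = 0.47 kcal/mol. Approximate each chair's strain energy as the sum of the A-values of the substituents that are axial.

C1 and C4 have opposite parity, so for the trans isomer the two substituents are e,e in one chair and a,a in the other.
Chair I (cyano axial, iodo axial): E = 0.66 kcal/mol.
Chair II (cyano equatorial, iodo equatorial): E = 0.00 kcal/mol.
Chair I is the less stable (higher-energy) conformer, and in that chair the cyano group is axial.

axial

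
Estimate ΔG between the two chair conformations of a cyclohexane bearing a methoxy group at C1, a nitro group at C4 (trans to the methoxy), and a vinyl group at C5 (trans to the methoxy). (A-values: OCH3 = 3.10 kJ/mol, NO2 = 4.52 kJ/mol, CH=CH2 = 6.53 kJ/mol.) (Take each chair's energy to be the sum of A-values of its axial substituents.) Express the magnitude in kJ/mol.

Chair I (methoxy axial, nitro axial, vinyl equatorial): E = 7.62 kJ/mol.
Chair II (methoxy equatorial, nitro equatorial, vinyl axial): E = 6.53 kJ/mol.
ΔE = 7.62 − 6.53 = 1.09 kJ/mol; chair II is more stable.

1.09 kJ/mol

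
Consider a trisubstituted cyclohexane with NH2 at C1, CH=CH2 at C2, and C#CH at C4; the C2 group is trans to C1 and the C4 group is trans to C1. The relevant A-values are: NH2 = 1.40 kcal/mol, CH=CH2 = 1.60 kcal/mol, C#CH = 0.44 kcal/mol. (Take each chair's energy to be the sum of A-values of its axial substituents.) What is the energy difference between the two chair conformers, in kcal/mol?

3.44 kcal/mol

Chair I (amino axial, vinyl axial, ethynyl axial): E = 3.44 kcal/mol.
Chair II (amino equatorial, vinyl equatorial, ethynyl equatorial): E = 0.00 kcal/mol.
ΔE = 3.44 − 0.00 = 3.44 kcal/mol; chair II is more stable.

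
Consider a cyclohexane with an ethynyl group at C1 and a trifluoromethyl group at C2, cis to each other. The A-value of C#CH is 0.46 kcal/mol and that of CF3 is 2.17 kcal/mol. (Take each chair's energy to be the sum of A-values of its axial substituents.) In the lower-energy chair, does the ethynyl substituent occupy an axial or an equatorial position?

axial

C1 and C2 have opposite parity, so for the cis isomer the two substituents are one axial and one equatorial in each chair.
Chair I (ethynyl axial, trifluoromethyl equatorial): E = 0.46 kcal/mol.
Chair II (ethynyl equatorial, trifluoromethyl axial): E = 2.17 kcal/mol.
Chair I is the more stable (lower-energy) conformer, and in that chair the ethynyl group is axial.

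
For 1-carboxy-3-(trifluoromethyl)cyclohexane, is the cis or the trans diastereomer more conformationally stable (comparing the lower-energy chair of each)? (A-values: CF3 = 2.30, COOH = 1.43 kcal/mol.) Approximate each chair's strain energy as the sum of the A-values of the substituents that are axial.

cis

At 1,3 positions (parity same): cis → (e,e or a,a); trans → (a,e or e,a).
Best chair for cis: E = 0.00 kcal/mol; best chair for trans: E = 1.43 kcal/mol.
The cis isomer is lower by 1.43 kcal/mol.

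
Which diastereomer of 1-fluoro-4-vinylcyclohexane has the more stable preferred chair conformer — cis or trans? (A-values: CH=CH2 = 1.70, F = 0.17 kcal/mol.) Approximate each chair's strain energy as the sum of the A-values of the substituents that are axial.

At 1,4 positions (parity opposite): cis → (a,e or e,a); trans → (e,e or a,a).
Best chair for cis: E = 0.17 kcal/mol; best chair for trans: E = 0.00 kcal/mol.
The trans isomer is lower by 0.17 kcal/mol.

trans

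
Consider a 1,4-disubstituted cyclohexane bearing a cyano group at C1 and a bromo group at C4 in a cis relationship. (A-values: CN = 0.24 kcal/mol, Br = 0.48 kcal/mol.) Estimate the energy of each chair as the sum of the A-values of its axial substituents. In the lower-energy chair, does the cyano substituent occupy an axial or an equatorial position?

axial

C1 and C4 have opposite parity, so for the cis isomer the two substituents are one axial and one equatorial in each chair.
Chair I (cyano axial, bromo equatorial): E = 0.24 kcal/mol.
Chair II (cyano equatorial, bromo axial): E = 0.48 kcal/mol.
Chair I is the more stable (lower-energy) conformer, and in that chair the cyano group is axial.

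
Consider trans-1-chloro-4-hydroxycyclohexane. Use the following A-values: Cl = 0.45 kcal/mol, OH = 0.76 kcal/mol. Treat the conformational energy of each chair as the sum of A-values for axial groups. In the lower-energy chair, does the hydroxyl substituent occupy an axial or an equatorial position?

equatorial

C1 and C4 have opposite parity, so for the trans isomer the two substituents are e,e in one chair and a,a in the other.
Chair I (chloro axial, hydroxyl axial): E = 1.21 kcal/mol.
Chair II (chloro equatorial, hydroxyl equatorial): E = 0.00 kcal/mol.
Chair II is the more stable (lower-energy) conformer, and in that chair the hydroxyl group is equatorial.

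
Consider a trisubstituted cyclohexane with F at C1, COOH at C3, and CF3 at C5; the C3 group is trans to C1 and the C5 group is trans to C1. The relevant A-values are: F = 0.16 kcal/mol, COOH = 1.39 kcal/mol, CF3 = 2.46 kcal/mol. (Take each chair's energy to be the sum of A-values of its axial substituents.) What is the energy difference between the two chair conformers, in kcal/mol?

Chair I (fluoro axial, carboxyl equatorial, trifluoromethyl equatorial): E = 0.16 kcal/mol.
Chair II (fluoro equatorial, carboxyl axial, trifluoromethyl axial): E = 3.85 kcal/mol.
ΔE = 3.85 − 0.16 = 3.69 kcal/mol; chair I is more stable.

3.69 kcal/mol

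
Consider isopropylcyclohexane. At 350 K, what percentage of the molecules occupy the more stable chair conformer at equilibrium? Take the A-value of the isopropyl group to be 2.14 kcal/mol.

One chair has the isopropyl group axial (E = 2.14 kcal/mol) and the other has it equatorial (E = 0).
ΔG = 2.14 kcal/mol between the two chairs.
K = exp(ΔG/RT) with R = 1.987×10⁻³ kcal mol⁻¹ K⁻¹ and T = 350 K gives K ≈ 21.7.
Fraction in the lower-energy chair = K/(K+1) = 95.6%.

95.6%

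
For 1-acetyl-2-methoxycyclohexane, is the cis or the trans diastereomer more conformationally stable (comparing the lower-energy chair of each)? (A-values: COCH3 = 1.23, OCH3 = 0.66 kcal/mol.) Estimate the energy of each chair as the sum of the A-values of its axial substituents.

At 1,2 positions (parity opposite): cis → (a,e or e,a); trans → (e,e or a,a).
Best chair for cis: E = 0.66 kcal/mol; best chair for trans: E = 0.00 kcal/mol.
The trans isomer is lower by 0.66 kcal/mol.

trans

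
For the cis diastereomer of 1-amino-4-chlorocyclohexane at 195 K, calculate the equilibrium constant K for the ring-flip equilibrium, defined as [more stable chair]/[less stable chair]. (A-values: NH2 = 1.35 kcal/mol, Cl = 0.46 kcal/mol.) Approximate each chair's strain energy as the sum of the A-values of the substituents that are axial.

C1 and C4 have opposite parity, so for the cis isomer the two substituents are one axial and one equatorial in each chair.
Chair I (amino axial, chloro equatorial): E = 1.35 kcal/mol; chair II (amino equatorial, chloro axial): E = 0.46 kcal/mol.
ΔG = 0.89 kcal/mol between the two chairs.
K = exp(ΔG/RT) with R = 1.987×10⁻³ kcal mol⁻¹ K⁻¹ and T = 195 K gives K ≈ 9.94.

K ≈ 9.94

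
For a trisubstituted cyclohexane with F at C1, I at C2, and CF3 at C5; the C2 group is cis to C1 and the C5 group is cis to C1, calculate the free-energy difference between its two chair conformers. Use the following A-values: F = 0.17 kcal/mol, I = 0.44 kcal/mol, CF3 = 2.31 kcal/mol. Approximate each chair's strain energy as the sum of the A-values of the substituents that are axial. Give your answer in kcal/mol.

2.04 kcal/mol

Chair I (fluoro axial, iodo equatorial, trifluoromethyl axial): E = 2.48 kcal/mol.
Chair II (fluoro equatorial, iodo axial, trifluoromethyl equatorial): E = 0.44 kcal/mol.
ΔE = 2.48 − 0.44 = 2.04 kcal/mol; chair II is more stable.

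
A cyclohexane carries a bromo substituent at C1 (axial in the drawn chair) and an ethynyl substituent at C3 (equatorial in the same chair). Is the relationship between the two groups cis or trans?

trans

C1 and C3 have the same parity, so their axial bonds point in the same direction.
With same-parity carbons, two substituents on the same face are both axial or both equatorial; opposite faces give one of each.
Here the groups are axial/equatorial → opposite face → trans.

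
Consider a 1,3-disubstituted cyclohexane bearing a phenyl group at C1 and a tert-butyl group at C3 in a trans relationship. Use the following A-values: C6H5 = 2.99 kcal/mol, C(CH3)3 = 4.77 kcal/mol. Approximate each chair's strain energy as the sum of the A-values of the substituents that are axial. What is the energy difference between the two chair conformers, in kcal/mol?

C1 and C3 have the same parity, so for the trans isomer the two substituents are one axial and one equatorial in each chair.
Chair I (phenyl axial, tert-butyl equatorial): E = 2.99 kcal/mol.
Chair II (phenyl equatorial, tert-butyl axial): E = 4.77 kcal/mol.
ΔE = 4.77 − 2.99 = 1.78 kcal/mol; chair I is more stable.

1.78 kcal/mol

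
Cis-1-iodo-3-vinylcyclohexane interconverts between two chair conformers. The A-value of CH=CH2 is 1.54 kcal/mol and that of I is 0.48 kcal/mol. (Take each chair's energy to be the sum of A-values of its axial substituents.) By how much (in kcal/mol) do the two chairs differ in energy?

2.02 kcal/mol

C1 and C3 have the same parity, so for the cis isomer the two substituents are e,e in one chair and a,a in the other.
Chair I (vinyl axial, iodo axial): E = 2.02 kcal/mol.
Chair II (vinyl equatorial, iodo equatorial): E = 0.00 kcal/mol.
ΔE = 2.02 − 0.00 = 2.02 kcal/mol; chair II is more stable.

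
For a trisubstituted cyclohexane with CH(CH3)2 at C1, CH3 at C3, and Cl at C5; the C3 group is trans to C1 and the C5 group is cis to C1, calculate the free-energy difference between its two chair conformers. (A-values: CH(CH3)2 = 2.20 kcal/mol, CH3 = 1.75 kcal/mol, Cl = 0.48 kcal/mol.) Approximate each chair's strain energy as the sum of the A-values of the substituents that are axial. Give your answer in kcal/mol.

Chair I (isopropyl axial, methyl equatorial, chloro axial): E = 2.68 kcal/mol.
Chair II (isopropyl equatorial, methyl axial, chloro equatorial): E = 1.75 kcal/mol.
ΔE = 2.68 − 1.75 = 0.93 kcal/mol; chair II is more stable.

0.93 kcal/mol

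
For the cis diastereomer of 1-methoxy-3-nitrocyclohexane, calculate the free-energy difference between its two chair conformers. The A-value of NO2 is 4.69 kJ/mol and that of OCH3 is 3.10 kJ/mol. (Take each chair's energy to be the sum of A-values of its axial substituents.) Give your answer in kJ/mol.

7.79 kJ/mol

C1 and C3 have the same parity, so for the cis isomer the two substituents are e,e in one chair and a,a in the other.
Chair I (nitro axial, methoxy axial): E = 7.79 kJ/mol.
Chair II (nitro equatorial, methoxy equatorial): E = 0.00 kJ/mol.
ΔE = 7.79 − 0.00 = 7.79 kJ/mol; chair II is more stable.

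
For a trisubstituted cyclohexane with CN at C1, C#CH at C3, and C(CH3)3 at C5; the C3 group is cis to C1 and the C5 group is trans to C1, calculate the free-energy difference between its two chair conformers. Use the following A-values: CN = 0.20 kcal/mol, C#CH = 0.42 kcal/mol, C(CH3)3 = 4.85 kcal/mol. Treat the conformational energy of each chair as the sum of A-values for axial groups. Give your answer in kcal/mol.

Chair I (cyano axial, ethynyl axial, tert-butyl equatorial): E = 0.62 kcal/mol.
Chair II (cyano equatorial, ethynyl equatorial, tert-butyl axial): E = 4.85 kcal/mol.
ΔE = 4.85 − 0.62 = 4.23 kcal/mol; chair I is more stable.

4.23 kcal/mol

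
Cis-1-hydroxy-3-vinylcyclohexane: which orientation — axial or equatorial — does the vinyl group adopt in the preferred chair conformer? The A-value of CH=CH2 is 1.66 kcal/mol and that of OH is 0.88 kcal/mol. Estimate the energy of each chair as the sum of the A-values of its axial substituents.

C1 and C3 have the same parity, so for the cis isomer the two substituents are e,e in one chair and a,a in the other.
Chair I (vinyl axial, hydroxyl axial): E = 2.54 kcal/mol.
Chair II (vinyl equatorial, hydroxyl equatorial): E = 0.00 kcal/mol.
Chair II is the more stable (lower-energy) conformer, and in that chair the vinyl group is equatorial.

equatorial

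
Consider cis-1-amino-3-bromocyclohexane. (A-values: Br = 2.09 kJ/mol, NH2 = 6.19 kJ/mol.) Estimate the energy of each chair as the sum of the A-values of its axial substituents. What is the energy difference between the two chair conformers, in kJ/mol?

C1 and C3 have the same parity, so for the cis isomer the two substituents are e,e in one chair and a,a in the other.
Chair I (bromo axial, amino axial): E = 8.28 kJ/mol.
Chair II (bromo equatorial, amino equatorial): E = 0.00 kJ/mol.
ΔE = 8.28 − 0.00 = 8.28 kJ/mol; chair II is more stable.

8.28 kJ/mol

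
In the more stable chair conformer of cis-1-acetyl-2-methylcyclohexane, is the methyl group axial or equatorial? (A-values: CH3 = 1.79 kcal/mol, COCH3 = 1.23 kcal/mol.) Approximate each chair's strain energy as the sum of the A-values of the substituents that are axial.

C1 and C2 have opposite parity, so for the cis isomer the two substituents are one axial and one equatorial in each chair.
Chair I (methyl axial, acetyl equatorial): E = 1.79 kcal/mol.
Chair II (methyl equatorial, acetyl axial): E = 1.23 kcal/mol.
Chair II is the more stable (lower-energy) conformer, and in that chair the methyl group is equatorial.

equatorial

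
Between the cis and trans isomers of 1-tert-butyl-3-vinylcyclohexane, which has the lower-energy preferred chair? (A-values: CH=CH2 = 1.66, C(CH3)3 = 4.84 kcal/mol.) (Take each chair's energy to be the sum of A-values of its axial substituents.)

At 1,3 positions (parity same): cis → (e,e or a,a); trans → (a,e or e,a).
Best chair for cis: E = 0.00 kcal/mol; best chair for trans: E = 1.66 kcal/mol.
The cis isomer is lower by 1.66 kcal/mol.

cis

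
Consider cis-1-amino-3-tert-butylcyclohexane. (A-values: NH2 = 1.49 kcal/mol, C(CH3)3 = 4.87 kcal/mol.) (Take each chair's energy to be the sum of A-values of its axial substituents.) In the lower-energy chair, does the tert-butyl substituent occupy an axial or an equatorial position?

equatorial

C1 and C3 have the same parity, so for the cis isomer the two substituents are e,e in one chair and a,a in the other.
Chair I (amino axial, tert-butyl axial): E = 6.36 kcal/mol.
Chair II (amino equatorial, tert-butyl equatorial): E = 0.00 kcal/mol.
Chair II is the more stable (lower-energy) conformer, and in that chair the tert-butyl group is equatorial.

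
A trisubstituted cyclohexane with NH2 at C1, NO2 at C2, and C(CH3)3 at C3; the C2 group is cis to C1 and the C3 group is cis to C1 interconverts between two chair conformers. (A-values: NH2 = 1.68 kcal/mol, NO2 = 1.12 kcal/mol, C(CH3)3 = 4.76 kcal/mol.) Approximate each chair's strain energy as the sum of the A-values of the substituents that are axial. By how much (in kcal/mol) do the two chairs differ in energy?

5.32 kcal/mol

Chair I (amino axial, nitro equatorial, tert-butyl axial): E = 6.44 kcal/mol.
Chair II (amino equatorial, nitro axial, tert-butyl equatorial): E = 1.12 kcal/mol.
ΔE = 6.44 − 1.12 = 5.32 kcal/mol; chair II is more stable.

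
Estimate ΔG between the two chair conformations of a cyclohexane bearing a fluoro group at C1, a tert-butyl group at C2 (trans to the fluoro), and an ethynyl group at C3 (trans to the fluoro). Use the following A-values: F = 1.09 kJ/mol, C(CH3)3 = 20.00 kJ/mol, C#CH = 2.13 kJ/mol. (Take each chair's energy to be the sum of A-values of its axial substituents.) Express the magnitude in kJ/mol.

18.96 kJ/mol

Chair I (fluoro axial, tert-butyl axial, ethynyl equatorial): E = 21.09 kJ/mol.
Chair II (fluoro equatorial, tert-butyl equatorial, ethynyl axial): E = 2.13 kJ/mol.
ΔE = 21.09 − 2.13 = 18.96 kJ/mol; chair II is more stable.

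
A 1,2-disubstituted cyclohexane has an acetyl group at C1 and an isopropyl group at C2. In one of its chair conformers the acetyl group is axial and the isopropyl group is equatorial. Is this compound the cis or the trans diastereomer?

cis

C1 and C2 have opposite parity, so their axial bonds point in opposite directions.
With opposite-parity carbons, two substituents on the same face are one axial and one equatorial; opposite faces give both axial or both equatorial.
Here the groups are axial/equatorial → same face → cis.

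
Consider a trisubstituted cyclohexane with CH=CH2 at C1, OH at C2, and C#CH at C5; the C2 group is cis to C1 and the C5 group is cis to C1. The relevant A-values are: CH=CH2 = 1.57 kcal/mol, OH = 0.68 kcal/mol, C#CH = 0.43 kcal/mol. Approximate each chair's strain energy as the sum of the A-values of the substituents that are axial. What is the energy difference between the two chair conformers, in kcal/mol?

Chair I (vinyl axial, hydroxyl equatorial, ethynyl axial): E = 2.00 kcal/mol.
Chair II (vinyl equatorial, hydroxyl axial, ethynyl equatorial): E = 0.68 kcal/mol.
ΔE = 2.00 − 0.68 = 1.32 kcal/mol; chair II is more stable.

1.32 kcal/mol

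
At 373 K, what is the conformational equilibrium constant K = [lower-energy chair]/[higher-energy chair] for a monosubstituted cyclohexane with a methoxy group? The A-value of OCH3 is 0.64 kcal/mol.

One chair has the methoxy group axial (E = 0.64 kcal/mol) and the other has it equatorial (E = 0).
ΔG = 0.64 kcal/mol between the two chairs.
K = exp(ΔG/RT) with R = 1.987×10⁻³ kcal mol⁻¹ K⁻¹ and T = 373 K gives K ≈ 2.37.

K ≈ 2.37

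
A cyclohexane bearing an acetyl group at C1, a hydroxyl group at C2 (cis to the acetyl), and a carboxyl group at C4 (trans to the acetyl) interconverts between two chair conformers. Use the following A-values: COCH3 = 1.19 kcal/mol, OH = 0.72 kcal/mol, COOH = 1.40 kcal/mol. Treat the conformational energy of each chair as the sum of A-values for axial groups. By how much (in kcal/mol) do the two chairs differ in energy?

Chair I (acetyl axial, hydroxyl equatorial, carboxyl axial): E = 2.59 kcal/mol.
Chair II (acetyl equatorial, hydroxyl axial, carboxyl equatorial): E = 0.72 kcal/mol.
ΔE = 2.59 − 0.72 = 1.87 kcal/mol; chair II is more stable.

1.87 kcal/mol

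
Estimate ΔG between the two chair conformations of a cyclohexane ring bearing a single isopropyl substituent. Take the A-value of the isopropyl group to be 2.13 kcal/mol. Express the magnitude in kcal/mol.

A monosubstituted cyclohexane has one chair with the isopropyl group axial (E = A = 2.13 kcal/mol) and one with it equatorial (E = 0).
ΔE = 2.13 − 0 = 2.13 kcal/mol.

2.13 kcal/mol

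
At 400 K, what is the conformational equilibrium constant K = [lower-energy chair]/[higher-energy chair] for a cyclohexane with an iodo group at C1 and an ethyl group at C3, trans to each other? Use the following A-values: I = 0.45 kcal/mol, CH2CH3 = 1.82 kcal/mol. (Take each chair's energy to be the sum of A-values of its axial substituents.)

K ≈ 5.61

C1 and C3 have the same parity, so for the trans isomer the two substituents are one axial and one equatorial in each chair.
Chair I (iodo axial, ethyl equatorial): E = 0.45 kcal/mol; chair II (iodo equatorial, ethyl axial): E = 1.82 kcal/mol.
ΔG = 1.37 kcal/mol between the two chairs.
K = exp(ΔG/RT) with R = 1.987×10⁻³ kcal mol⁻¹ K⁻¹ and T = 400 K gives K ≈ 5.61.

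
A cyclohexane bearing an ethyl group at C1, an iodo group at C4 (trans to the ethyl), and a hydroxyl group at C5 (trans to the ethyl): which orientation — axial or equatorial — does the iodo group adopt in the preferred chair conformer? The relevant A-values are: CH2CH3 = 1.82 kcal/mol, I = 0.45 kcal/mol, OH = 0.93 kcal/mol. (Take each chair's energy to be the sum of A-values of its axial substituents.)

Chair I (ethyl axial, iodo axial, hydroxyl equatorial): E = 2.27 kcal/mol.
Chair II (ethyl equatorial, iodo equatorial, hydroxyl axial): E = 0.93 kcal/mol.
Chair II is the more stable (lower-energy) conformer, and in that chair the iodo group is equatorial.

equatorial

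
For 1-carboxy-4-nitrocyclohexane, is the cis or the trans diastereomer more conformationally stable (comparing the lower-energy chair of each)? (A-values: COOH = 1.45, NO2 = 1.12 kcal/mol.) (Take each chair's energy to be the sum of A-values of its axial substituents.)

At 1,4 positions (parity opposite): cis → (a,e or e,a); trans → (e,e or a,a).
Best chair for cis: E = 1.12 kcal/mol; best chair for trans: E = 0.00 kcal/mol.
The trans isomer is lower by 1.12 kcal/mol.

trans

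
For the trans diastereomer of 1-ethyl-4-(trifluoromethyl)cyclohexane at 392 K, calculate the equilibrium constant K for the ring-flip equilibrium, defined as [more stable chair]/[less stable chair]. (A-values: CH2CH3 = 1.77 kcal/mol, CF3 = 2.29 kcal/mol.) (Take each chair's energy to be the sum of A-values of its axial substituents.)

K ≈ 184

C1 and C4 have opposite parity, so for the trans isomer the two substituents are e,e in one chair and a,a in the other.
Chair I (ethyl axial, trifluoromethyl axial): E = 4.06 kcal/mol; chair II (ethyl equatorial, trifluoromethyl equatorial): E = 0.00 kcal/mol.
ΔG = 4.06 kcal/mol between the two chairs.
K = exp(ΔG/RT) with R = 1.987×10⁻³ kcal mol⁻¹ K⁻¹ and T = 392 K gives K ≈ 184.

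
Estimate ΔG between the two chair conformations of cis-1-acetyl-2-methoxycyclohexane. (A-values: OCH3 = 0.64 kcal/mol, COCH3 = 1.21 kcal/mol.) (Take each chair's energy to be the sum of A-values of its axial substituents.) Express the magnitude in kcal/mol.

C1 and C2 have opposite parity, so for the cis isomer the two substituents are one axial and one equatorial in each chair.
Chair I (methoxy axial, acetyl equatorial): E = 0.64 kcal/mol.
Chair II (methoxy equatorial, acetyl axial): E = 1.21 kcal/mol.
ΔE = 1.21 − 0.64 = 0.57 kcal/mol; chair I is more stable.

0.57 kcal/mol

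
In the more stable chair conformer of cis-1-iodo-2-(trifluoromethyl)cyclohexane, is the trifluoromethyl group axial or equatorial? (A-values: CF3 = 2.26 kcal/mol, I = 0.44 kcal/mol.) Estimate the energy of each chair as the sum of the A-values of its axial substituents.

C1 and C2 have opposite parity, so for the cis isomer the two substituents are one axial and one equatorial in each chair.
Chair I (trifluoromethyl axial, iodo equatorial): E = 2.26 kcal/mol.
Chair II (trifluoromethyl equatorial, iodo axial): E = 0.44 kcal/mol.
Chair II is the more stable (lower-energy) conformer, and in that chair the trifluoromethyl group is equatorial.

equatorial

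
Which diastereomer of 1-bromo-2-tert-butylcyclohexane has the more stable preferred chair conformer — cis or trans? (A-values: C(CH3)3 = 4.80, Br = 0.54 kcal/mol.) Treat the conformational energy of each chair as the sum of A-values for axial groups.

trans

At 1,2 positions (parity opposite): cis → (a,e or e,a); trans → (e,e or a,a).
Best chair for cis: E = 0.54 kcal/mol; best chair for trans: E = 0.00 kcal/mol.
The trans isomer is lower by 0.54 kcal/mol.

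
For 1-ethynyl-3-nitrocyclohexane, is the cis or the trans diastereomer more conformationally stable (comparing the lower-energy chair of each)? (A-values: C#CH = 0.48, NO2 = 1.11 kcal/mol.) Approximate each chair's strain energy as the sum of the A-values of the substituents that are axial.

At 1,3 positions (parity same): cis → (e,e or a,a); trans → (a,e or e,a).
Best chair for cis: E = 0.00 kcal/mol; best chair for trans: E = 0.48 kcal/mol.
The cis isomer is lower by 0.48 kcal/mol.

cis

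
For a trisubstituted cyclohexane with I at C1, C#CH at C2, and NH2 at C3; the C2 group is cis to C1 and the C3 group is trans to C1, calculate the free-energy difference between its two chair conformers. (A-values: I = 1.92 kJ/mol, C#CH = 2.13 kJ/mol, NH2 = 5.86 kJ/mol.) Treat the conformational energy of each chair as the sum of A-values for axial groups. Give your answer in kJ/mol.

6.07 kJ/mol

Chair I (iodo axial, ethynyl equatorial, amino equatorial): E = 1.92 kJ/mol.
Chair II (iodo equatorial, ethynyl axial, amino axial): E = 7.99 kJ/mol.
ΔE = 7.99 − 1.92 = 6.07 kJ/mol; chair I is more stable.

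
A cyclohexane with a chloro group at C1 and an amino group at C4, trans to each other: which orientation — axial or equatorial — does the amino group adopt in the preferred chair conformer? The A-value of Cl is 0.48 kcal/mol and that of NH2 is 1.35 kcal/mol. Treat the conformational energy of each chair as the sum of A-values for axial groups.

equatorial

C1 and C4 have opposite parity, so for the trans isomer the two substituents are e,e in one chair and a,a in the other.
Chair I (chloro axial, amino axial): E = 1.83 kcal/mol.
Chair II (chloro equatorial, amino equatorial): E = 0.00 kcal/mol.
Chair II is the more stable (lower-energy) conformer, and in that chair the amino group is equatorial.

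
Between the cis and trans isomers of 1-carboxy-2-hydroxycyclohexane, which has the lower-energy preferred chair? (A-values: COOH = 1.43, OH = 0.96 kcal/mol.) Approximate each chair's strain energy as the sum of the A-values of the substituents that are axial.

At 1,2 positions (parity opposite): cis → (a,e or e,a); trans → (e,e or a,a).
Best chair for cis: E = 0.96 kcal/mol; best chair for trans: E = 0.00 kcal/mol.
The trans isomer is lower by 0.96 kcal/mol.

trans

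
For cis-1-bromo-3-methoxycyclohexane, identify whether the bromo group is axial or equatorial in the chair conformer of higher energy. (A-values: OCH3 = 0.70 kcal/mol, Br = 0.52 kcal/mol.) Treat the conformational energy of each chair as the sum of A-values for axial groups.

C1 and C3 have the same parity, so for the cis isomer the two substituents are e,e in one chair and a,a in the other.
Chair I (methoxy axial, bromo axial): E = 1.22 kcal/mol.
Chair II (methoxy equatorial, bromo equatorial): E = 0.00 kcal/mol.
Chair I is the less stable (higher-energy) conformer, and in that chair the bromo group is axial.

axial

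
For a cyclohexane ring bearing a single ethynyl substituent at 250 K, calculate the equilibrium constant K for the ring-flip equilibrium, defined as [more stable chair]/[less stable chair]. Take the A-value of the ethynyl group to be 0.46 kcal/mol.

K ≈ 2.52

One chair has the ethynyl group axial (E = 0.46 kcal/mol) and the other has it equatorial (E = 0).
ΔG = 0.46 kcal/mol between the two chairs.
K = exp(ΔG/RT) with R = 1.987×10⁻³ kcal mol⁻¹ K⁻¹ and T = 250 K gives K ≈ 2.52.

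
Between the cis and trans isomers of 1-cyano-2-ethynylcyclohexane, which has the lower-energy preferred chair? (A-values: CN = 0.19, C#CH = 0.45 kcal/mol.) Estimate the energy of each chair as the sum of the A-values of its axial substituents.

trans

At 1,2 positions (parity opposite): cis → (a,e or e,a); trans → (e,e or a,a).
Best chair for cis: E = 0.19 kcal/mol; best chair for trans: E = 0.00 kcal/mol.
The trans isomer is lower by 0.19 kcal/mol.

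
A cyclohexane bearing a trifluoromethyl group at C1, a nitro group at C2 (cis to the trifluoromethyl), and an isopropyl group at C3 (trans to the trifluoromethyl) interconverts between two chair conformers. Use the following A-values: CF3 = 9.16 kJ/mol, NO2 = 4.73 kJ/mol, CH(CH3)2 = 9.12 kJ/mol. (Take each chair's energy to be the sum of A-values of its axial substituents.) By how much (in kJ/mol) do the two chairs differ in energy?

Chair I (trifluoromethyl axial, nitro equatorial, isopropyl equatorial): E = 9.16 kJ/mol.
Chair II (trifluoromethyl equatorial, nitro axial, isopropyl axial): E = 13.85 kJ/mol.
ΔE = 13.85 − 9.16 = 4.69 kJ/mol; chair I is more stable.

4.69 kJ/mol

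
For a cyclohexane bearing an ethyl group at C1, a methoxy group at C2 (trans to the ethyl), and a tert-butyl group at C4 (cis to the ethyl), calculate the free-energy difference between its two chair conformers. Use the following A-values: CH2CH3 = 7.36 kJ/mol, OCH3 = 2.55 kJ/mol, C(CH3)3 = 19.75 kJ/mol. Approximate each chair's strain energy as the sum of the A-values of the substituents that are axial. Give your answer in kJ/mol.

Chair I (ethyl axial, methoxy axial, tert-butyl equatorial): E = 9.91 kJ/mol.
Chair II (ethyl equatorial, methoxy equatorial, tert-butyl axial): E = 19.75 kJ/mol.
ΔE = 19.75 − 9.91 = 9.84 kJ/mol; chair I is more stable.

9.84 kJ/mol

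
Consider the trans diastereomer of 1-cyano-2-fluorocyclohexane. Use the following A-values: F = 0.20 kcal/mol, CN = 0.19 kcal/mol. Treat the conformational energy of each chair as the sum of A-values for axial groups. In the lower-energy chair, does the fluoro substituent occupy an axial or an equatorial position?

C1 and C2 have opposite parity, so for the trans isomer the two substituents are e,e in one chair and a,a in the other.
Chair I (fluoro axial, cyano axial): E = 0.39 kcal/mol.
Chair II (fluoro equatorial, cyano equatorial): E = 0.00 kcal/mol.
Chair II is the more stable (lower-energy) conformer, and in that chair the fluoro group is equatorial.

equatorial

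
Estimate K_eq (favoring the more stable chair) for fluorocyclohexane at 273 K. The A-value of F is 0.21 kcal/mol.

One chair has the fluoro group axial (E = 0.21 kcal/mol) and the other has it equatorial (E = 0).
ΔG = 0.21 kcal/mol between the two chairs.
K = exp(ΔG/RT) with R = 1.987×10⁻³ kcal mol⁻¹ K⁻¹ and T = 273 K gives K ≈ 1.47.

K ≈ 1.47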